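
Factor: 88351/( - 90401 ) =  -53^1*1667^1*90401^( - 1)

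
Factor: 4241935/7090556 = 2^(  -  2)*5^1*11^ ( - 1) * 161149^(- 1)*848387^1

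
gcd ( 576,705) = 3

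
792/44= 18 = 18.00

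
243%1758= 243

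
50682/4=12670+1/2 = 12670.50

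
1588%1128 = 460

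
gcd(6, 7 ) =1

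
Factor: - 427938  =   -2^1*3^1  *7^1 * 23^1*443^1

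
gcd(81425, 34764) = 1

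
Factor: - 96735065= - 5^1*7^2*394837^1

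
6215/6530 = 1243/1306= 0.95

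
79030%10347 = 6601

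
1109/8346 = 1109/8346 = 0.13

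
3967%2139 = 1828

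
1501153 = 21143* 71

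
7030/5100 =1+193/510 = 1.38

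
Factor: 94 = 2^1*47^1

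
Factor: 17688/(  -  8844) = - 2  =  - 2^1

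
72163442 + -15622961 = 56540481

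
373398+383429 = 756827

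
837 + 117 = 954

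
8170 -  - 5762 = 13932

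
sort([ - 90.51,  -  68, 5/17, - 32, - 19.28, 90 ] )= [ - 90.51, - 68, - 32, - 19.28, 5/17,90 ]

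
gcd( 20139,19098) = 3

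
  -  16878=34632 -51510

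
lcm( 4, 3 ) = 12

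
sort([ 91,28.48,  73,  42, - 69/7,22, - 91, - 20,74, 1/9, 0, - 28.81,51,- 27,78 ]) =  [ - 91, - 28.81, - 27, - 20, - 69/7, 0,1/9,22,28.48 , 42 , 51, 73, 74, 78 , 91] 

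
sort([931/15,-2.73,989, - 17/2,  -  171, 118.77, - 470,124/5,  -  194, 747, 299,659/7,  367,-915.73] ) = [ - 915.73,-470, - 194, - 171, - 17/2 , - 2.73, 124/5,931/15, 659/7, 118.77, 299,367,  747,989]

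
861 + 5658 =6519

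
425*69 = 29325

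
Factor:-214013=- 17^1*12589^1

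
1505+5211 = 6716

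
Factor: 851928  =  2^3*3^1*7^1*11^1 * 461^1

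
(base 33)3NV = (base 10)4057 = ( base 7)14554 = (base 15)1307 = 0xfd9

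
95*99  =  9405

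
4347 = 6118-1771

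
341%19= 18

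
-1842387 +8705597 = 6863210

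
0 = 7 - 7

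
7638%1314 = 1068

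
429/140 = 429/140 = 3.06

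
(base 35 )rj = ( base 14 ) 4CC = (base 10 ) 964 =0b1111000100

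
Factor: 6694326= 2^1*3^4* 31^2*43^1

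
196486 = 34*5779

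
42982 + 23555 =66537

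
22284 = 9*2476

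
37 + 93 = 130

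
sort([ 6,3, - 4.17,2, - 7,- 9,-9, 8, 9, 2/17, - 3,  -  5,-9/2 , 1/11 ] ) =[-9,-9,-7, - 5,-9/2,-4.17,-3 , 1/11,2/17,2,3,6,8,9 ]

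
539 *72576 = 39118464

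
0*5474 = 0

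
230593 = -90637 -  - 321230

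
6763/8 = 845+3/8 = 845.38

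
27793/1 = 27793 = 27793.00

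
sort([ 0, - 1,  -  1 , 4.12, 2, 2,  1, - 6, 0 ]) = [ - 6,-1, - 1, 0,0, 1,2, 2,  4.12]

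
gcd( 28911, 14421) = 69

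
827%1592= 827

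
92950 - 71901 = 21049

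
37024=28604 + 8420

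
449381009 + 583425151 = 1032806160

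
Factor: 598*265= 2^1*5^1*13^1 * 23^1*53^1 = 158470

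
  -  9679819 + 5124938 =-4554881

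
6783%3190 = 403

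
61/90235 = 61/90235 = 0.00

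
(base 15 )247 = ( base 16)205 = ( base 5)4032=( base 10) 517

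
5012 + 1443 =6455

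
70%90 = 70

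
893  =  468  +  425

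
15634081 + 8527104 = 24161185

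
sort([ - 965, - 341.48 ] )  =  [ - 965, - 341.48 ] 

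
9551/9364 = 9551/9364= 1.02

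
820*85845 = 70392900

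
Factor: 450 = 2^1 * 3^2*5^2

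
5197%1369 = 1090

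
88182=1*88182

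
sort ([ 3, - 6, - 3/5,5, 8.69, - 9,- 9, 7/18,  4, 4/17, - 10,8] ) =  [- 10 , - 9, - 9 , - 6,- 3/5, 4/17, 7/18, 3,4, 5, 8 , 8.69]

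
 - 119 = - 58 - 61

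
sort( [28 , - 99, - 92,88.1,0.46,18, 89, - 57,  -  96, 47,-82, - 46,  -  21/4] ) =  [-99, - 96, - 92, - 82, - 57, -46, - 21/4, 0.46,18,28,47, 88.1,89]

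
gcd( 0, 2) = 2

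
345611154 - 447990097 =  - 102378943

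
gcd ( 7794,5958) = 18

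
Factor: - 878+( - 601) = -3^1 * 17^1*29^1 = - 1479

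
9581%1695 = 1106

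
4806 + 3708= 8514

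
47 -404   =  -357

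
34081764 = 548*62193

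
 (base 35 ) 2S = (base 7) 200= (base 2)1100010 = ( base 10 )98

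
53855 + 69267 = 123122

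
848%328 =192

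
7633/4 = 7633/4=1908.25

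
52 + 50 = 102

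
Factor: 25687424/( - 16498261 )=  - 2^7*7^1*13^( - 1 ) * 971^(  -  1)*1307^( - 1 )*28669^1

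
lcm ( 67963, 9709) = 67963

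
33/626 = 33/626 = 0.05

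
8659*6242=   54049478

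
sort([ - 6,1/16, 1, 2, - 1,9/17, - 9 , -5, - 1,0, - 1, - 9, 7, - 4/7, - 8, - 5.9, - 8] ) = [ - 9,-9, - 8, - 8, -6,  -  5.9, - 5, - 1, - 1, - 1 , - 4/7, 0, 1/16, 9/17, 1, 2,7 ]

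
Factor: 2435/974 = 2^ ( - 1)*5^1 = 5/2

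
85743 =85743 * 1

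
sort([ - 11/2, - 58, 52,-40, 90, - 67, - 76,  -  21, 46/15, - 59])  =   [ - 76, - 67 ,- 59, - 58, - 40, - 21, - 11/2, 46/15,52,90]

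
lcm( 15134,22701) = 45402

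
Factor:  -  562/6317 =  - 2^1 * 281^1*6317^(- 1 )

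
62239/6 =62239/6 = 10373.17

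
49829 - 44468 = 5361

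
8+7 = 15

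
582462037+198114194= 780576231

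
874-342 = 532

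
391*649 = 253759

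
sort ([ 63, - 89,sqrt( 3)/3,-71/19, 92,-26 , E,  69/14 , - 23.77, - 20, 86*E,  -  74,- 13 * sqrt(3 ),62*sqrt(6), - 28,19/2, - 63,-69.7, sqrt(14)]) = [  -  89,- 74 ,  -  69.7 , - 63,-28, - 26 , - 23.77, - 13*sqrt(3) , - 20, - 71/19,  sqrt(3)/3, E,  sqrt( 14 ), 69/14,19/2,63, 92,62 * sqrt(6) , 86*E]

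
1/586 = 1/586 = 0.00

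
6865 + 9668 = 16533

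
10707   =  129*83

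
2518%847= 824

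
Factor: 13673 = 11^2* 113^1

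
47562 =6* 7927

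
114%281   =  114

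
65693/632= 65693/632=103.94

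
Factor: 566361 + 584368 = 1150729 = 1150729^1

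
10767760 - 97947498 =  -87179738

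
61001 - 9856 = 51145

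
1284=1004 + 280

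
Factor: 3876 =2^2 * 3^1*17^1*19^1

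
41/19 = 41/19 = 2.16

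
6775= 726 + 6049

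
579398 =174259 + 405139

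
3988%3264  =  724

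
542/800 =271/400 = 0.68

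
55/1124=55/1124 = 0.05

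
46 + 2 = 48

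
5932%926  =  376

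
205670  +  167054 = 372724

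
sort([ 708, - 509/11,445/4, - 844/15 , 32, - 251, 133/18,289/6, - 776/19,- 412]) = [  -  412,- 251,-844/15, - 509/11, - 776/19,133/18 , 32,  289/6,445/4, 708]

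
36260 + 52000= 88260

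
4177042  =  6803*614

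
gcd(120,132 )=12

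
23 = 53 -30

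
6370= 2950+3420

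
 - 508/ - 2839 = 508/2839= 0.18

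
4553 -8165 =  - 3612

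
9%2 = 1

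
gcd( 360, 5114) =2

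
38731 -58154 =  - 19423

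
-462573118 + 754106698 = 291533580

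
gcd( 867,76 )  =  1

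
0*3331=0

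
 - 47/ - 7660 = 47/7660 = 0.01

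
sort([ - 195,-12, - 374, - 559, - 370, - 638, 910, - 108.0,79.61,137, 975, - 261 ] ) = [ - 638 , - 559, - 374,- 370, - 261, - 195, - 108.0, - 12,79.61,137,  910, 975]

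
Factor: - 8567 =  - 13^1 * 659^1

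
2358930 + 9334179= 11693109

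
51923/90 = 51923/90 =576.92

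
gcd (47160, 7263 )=9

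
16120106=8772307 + 7347799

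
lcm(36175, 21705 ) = 108525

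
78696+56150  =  134846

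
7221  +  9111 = 16332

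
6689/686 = 6689/686 = 9.75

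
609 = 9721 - 9112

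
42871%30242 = 12629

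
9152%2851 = 599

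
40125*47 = 1885875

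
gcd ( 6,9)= 3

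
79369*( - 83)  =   - 6587627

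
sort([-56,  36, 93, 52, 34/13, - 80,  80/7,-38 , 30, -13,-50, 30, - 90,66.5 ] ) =[ - 90, - 80, - 56,-50 , - 38,  -  13,  34/13,80/7, 30,30,36, 52, 66.5,93 ] 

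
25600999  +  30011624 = 55612623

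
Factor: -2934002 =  - 2^1*1467001^1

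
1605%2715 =1605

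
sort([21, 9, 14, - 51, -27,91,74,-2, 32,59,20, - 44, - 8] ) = [-51,-44, - 27, - 8, - 2,9, 14, 20,21, 32,59,74,91 ] 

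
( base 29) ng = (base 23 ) 16G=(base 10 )683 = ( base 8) 1253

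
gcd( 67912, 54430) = 2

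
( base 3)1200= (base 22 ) 21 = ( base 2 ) 101101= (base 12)39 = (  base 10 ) 45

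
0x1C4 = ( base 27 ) gk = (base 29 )fh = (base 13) 28a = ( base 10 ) 452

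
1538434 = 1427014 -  - 111420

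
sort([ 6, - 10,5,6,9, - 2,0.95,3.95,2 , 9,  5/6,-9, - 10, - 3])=[ - 10 , - 10, - 9,-3, - 2, 5/6,0.95,2,3.95,5, 6, 6, 9,  9 ]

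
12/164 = 3/41  =  0.07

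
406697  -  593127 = -186430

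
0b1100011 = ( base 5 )344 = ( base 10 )99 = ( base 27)3i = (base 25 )3o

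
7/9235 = 7/9235 = 0.00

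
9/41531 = 9/41531 = 0.00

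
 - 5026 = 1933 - 6959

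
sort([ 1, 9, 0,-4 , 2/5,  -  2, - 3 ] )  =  [ - 4, - 3, -2 , 0,2/5,  1 , 9] 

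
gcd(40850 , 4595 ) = 5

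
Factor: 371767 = 11^1 * 33797^1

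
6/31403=6/31403 = 0.00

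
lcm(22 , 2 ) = 22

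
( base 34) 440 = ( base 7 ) 16610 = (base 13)2222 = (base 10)4760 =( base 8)11230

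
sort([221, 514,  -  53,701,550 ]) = [ - 53, 221, 514, 550, 701] 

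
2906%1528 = 1378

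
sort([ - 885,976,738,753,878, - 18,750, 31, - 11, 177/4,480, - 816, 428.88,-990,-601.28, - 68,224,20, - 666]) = [-990,-885, - 816, - 666 , - 601.28,  -  68, - 18, - 11,  20 , 31,177/4,224,428.88,480,738,750,753, 878,  976 ]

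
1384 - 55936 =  - 54552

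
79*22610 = 1786190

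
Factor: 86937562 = 2^1 * 23^1*59^1*103^1* 311^1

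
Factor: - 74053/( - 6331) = 7^1*13^( - 1)*71^1*149^1 * 487^( - 1 )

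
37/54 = 37/54 = 0.69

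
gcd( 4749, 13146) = 3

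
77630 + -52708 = 24922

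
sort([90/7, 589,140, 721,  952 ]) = [ 90/7, 140,  589, 721, 952]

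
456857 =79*5783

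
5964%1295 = 784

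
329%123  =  83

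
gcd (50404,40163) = 1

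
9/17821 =9/17821 = 0.00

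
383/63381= 383/63381 = 0.01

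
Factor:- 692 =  - 2^2*173^1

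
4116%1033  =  1017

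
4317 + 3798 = 8115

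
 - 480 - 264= -744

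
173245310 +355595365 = 528840675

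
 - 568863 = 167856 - 736719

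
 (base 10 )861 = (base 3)1011220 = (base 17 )2GB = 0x35d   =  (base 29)10K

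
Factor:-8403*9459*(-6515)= 3^3*5^1*1051^1*1303^1 * 2801^1= 517838110155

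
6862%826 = 254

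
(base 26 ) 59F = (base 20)919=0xe2d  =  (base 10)3629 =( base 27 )4qb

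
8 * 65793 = 526344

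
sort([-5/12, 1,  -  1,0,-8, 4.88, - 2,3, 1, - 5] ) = [ - 8,- 5, - 2, - 1,-5/12,0, 1,1,3,4.88]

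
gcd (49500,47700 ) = 900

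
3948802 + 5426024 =9374826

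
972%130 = 62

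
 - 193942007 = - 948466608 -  - 754524601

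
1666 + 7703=9369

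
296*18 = 5328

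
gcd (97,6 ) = 1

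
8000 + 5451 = 13451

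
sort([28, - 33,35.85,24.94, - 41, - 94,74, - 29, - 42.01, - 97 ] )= [ - 97,-94, - 42.01, - 41,  -  33,-29,24.94,28,  35.85, 74]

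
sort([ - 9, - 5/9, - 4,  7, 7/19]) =[ - 9 , - 4, - 5/9,7/19, 7]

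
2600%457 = 315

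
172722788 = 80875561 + 91847227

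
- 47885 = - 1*47885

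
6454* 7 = 45178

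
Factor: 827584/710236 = 206896/177559 = 2^4*67^1*193^1*353^( - 1)*503^( - 1 )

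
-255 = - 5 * 51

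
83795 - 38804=44991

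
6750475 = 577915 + 6172560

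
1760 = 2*880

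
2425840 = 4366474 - 1940634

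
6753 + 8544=15297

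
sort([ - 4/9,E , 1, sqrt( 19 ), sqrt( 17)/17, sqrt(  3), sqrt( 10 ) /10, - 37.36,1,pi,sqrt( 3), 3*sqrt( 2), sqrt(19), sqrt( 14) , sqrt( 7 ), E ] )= [ - 37.36, - 4/9, sqrt( 17 )/17, sqrt( 10) /10,1, 1 , sqrt( 3) , sqrt(3),  sqrt( 7), E,E, pi, sqrt(14),3*sqrt(2 ), sqrt(19),  sqrt( 19 ) ]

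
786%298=190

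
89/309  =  89/309 =0.29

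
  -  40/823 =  - 40/823 = - 0.05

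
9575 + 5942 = 15517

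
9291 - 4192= 5099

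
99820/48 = 24955/12 = 2079.58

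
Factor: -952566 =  - 2^1*3^1*158761^1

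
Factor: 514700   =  2^2*5^2*5147^1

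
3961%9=1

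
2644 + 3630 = 6274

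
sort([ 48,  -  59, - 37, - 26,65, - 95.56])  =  [ -95.56, - 59, - 37, - 26,48,65]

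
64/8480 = 2/265 = 0.01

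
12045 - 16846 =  - 4801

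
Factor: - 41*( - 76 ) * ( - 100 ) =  - 311600 = - 2^4*5^2*19^1 * 41^1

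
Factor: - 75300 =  - 2^2 * 3^1 * 5^2*251^1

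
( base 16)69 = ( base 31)3c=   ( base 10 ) 105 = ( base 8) 151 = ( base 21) 50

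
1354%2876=1354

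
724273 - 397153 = 327120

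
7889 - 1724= 6165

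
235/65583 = 235/65583 = 0.00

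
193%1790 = 193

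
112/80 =1 + 2/5=1.40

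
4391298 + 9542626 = 13933924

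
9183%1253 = 412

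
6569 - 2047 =4522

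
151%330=151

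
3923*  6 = 23538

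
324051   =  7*46293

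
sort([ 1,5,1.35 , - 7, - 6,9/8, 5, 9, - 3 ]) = [ - 7, - 6 , - 3,  1, 9/8,1.35,5,5,9 ] 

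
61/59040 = 61/59040 = 0.00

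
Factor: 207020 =2^2 * 5^1*11^1*941^1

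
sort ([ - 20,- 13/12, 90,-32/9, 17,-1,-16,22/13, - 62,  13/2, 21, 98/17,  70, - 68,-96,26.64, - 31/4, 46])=[  -  96, - 68, - 62,-20  ,-16, - 31/4,  -  32/9,-13/12,- 1, 22/13, 98/17,13/2, 17, 21 , 26.64,46,70, 90]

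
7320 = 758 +6562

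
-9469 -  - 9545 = 76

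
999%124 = 7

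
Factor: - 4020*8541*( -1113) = 2^2*3^4*5^1*7^1*13^1 *53^1 * 67^1*73^1 = 38214654660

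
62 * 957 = 59334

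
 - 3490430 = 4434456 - 7924886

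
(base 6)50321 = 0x19c9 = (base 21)ek7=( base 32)6e9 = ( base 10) 6601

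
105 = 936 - 831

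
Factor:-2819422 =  -2^1*701^1*2011^1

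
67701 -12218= 55483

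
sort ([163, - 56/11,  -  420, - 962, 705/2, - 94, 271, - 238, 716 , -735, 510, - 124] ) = [ - 962, - 735, - 420,  -  238, - 124,  -  94, - 56/11, 163, 271, 705/2, 510, 716]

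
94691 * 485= 45925135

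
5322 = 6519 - 1197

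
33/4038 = 11/1346= 0.01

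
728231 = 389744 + 338487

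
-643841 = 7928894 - 8572735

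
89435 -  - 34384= 123819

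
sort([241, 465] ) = [241 , 465]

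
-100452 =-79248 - 21204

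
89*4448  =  395872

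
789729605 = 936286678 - 146557073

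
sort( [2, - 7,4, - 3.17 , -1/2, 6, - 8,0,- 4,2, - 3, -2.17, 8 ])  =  [-8, - 7,  -  4,-3.17, - 3, -2.17, - 1/2,0,2,2,4,6,  8 ] 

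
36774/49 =750 + 24/49 = 750.49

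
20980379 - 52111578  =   - 31131199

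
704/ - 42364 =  - 176/10591 = -0.02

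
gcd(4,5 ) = 1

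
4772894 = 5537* 862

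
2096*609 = 1276464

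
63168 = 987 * 64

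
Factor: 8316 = 2^2*3^3*7^1*11^1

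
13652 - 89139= -75487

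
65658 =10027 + 55631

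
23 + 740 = 763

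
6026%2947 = 132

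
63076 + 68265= 131341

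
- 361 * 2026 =-731386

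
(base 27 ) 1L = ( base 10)48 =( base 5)143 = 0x30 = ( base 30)1I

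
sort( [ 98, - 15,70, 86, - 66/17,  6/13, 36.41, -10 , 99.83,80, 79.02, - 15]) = [ - 15, - 15, - 10,-66/17, 6/13,36.41,70, 79.02, 80, 86,98,99.83 ] 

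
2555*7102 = 18145610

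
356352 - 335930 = 20422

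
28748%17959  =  10789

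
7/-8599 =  - 7/8599 = - 0.00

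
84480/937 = 84480/937 = 90.16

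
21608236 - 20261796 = 1346440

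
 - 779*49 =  - 38171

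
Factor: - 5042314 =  - 2^1 * 53^1*47569^1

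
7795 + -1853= 5942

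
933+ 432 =1365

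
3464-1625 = 1839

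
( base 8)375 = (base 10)253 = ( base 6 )1101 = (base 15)11d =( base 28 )91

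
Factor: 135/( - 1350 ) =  - 1/10  =  -  2^( - 1)*5^( - 1)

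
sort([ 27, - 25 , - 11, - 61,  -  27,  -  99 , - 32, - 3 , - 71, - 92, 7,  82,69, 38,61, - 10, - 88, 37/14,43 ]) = [ - 99, - 92, - 88, - 71, - 61, - 32, - 27, - 25, - 11, - 10, - 3,  37/14, 7, 27, 38, 43, 61,69, 82]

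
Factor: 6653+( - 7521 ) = -868 = - 2^2*7^1*31^1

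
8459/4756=8459/4756= 1.78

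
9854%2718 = 1700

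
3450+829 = 4279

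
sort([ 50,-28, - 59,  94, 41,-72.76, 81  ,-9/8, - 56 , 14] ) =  [-72.76, - 59,-56,-28, - 9/8, 14,41,50 , 81,94] 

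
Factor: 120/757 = 2^3 * 3^1 * 5^1 * 757^( - 1)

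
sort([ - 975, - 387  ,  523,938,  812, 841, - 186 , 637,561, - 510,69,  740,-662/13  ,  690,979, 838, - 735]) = [ - 975,  -  735, - 510 , - 387, - 186, - 662/13,69,523,  561,637,690,740,812,838,841 , 938, 979 ]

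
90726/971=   90726/971 = 93.44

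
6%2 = 0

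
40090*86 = 3447740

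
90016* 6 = 540096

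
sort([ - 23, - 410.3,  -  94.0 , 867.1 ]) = [ - 410.3, - 94.0, - 23, 867.1]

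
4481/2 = 2240 + 1/2 = 2240.50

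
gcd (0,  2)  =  2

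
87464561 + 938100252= 1025564813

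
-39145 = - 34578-4567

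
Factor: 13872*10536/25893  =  16239488/2877 = 2^7*3^ ( - 1 )*7^( - 1 )*17^2*137^ (-1)*439^1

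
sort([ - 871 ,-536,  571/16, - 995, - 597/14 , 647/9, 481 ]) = [ - 995 , - 871, - 536, - 597/14, 571/16,  647/9,481]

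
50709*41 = 2079069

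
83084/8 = 10385 + 1/2 = 10385.50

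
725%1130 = 725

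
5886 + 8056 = 13942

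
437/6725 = 437/6725 = 0.06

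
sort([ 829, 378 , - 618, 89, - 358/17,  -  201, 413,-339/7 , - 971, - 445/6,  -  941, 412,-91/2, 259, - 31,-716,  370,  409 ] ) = [-971, - 941, -716, - 618, - 201, - 445/6, - 339/7,-91/2, - 31,- 358/17, 89, 259 , 370, 378 , 409, 412,413,829]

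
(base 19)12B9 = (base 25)CBO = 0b1111001110111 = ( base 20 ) J9J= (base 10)7799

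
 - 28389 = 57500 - 85889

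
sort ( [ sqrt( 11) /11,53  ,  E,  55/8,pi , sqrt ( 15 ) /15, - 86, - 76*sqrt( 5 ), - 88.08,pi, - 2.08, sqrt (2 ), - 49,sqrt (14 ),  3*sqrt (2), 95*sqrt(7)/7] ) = [ - 76*sqrt(5), - 88.08, - 86, - 49,- 2.08, sqrt(15 )/15, sqrt(11 )/11, sqrt(2 ), E,  pi, pi,sqrt( 14 ), 3*sqrt ( 2 ), 55/8,95 *sqrt( 7)/7,53]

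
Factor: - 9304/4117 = -2^3 * 23^ ( - 1) * 179^ (-1)*1163^1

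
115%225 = 115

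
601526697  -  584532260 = 16994437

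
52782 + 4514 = 57296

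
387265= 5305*73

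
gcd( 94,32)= 2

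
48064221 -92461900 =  - 44397679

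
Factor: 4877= 4877^1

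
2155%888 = 379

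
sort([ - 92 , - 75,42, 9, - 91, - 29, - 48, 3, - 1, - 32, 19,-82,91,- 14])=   [ - 92, - 91,-82, - 75, - 48, -32, - 29, - 14,-1, 3,9,  19,42,91] 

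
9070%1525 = 1445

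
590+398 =988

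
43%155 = 43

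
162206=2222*73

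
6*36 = 216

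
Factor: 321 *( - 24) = -2^3*3^2*107^1 = - 7704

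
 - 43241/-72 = 600 + 41/72= 600.57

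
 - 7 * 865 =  - 6055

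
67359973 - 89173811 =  - 21813838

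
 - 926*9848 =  - 9119248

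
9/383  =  9/383 = 0.02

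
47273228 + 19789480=67062708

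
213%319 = 213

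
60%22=16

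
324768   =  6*54128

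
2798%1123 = 552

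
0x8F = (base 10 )143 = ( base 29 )4R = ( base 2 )10001111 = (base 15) 98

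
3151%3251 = 3151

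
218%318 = 218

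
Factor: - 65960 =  - 2^3*5^1*17^1 * 97^1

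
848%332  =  184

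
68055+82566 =150621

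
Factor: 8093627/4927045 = 5^( - 1 )*71^( - 1 )*13879^ ( - 1 )*8093627^1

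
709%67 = 39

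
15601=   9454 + 6147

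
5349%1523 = 780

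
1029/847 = 147/121 = 1.21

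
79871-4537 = 75334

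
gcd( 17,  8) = 1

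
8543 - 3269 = 5274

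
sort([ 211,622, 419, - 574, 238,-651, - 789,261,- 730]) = [ - 789,-730, - 651, - 574, 211 , 238,261,  419,622] 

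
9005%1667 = 670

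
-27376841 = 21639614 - 49016455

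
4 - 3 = 1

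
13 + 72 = 85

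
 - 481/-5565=481/5565 = 0.09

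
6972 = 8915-1943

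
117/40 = 117/40=2.92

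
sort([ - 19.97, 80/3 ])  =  [ - 19.97 , 80/3]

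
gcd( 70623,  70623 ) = 70623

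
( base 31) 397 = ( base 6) 22401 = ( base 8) 6141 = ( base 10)3169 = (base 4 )301201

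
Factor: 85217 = 11^1*61^1*127^1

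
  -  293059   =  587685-880744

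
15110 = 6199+8911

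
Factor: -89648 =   -  2^4*13^1 * 431^1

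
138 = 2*69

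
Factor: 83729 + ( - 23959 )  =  2^1*5^1 *43^1 *139^1 = 59770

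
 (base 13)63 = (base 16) 51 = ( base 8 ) 121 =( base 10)81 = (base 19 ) 45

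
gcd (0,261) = 261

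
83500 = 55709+27791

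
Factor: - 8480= - 2^5*5^1*53^1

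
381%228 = 153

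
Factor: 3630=2^1* 3^1*5^1*11^2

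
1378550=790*1745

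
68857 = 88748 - 19891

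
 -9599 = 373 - 9972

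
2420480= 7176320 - 4755840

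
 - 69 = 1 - 70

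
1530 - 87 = 1443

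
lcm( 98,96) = 4704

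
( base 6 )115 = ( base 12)3b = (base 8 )57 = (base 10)47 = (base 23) 21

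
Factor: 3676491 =3^2 *7^1*13^1*67^2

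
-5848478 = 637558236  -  643406714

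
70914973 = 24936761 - -45978212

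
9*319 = 2871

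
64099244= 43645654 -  - 20453590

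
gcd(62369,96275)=1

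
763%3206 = 763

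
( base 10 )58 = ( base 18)34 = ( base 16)3A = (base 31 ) 1r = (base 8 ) 72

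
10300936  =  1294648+9006288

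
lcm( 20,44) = 220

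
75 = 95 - 20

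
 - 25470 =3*( - 8490)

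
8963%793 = 240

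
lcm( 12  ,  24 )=24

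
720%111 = 54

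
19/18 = 19/18 = 1.06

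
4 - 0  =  4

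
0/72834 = 0 = 0.00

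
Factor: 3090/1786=3^1 * 5^1*19^( - 1)*47^( - 1)*103^1=1545/893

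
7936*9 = 71424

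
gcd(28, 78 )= 2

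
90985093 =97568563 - 6583470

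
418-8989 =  - 8571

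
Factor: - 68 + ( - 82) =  - 150 = -2^1*3^1* 5^2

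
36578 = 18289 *2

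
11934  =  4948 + 6986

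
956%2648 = 956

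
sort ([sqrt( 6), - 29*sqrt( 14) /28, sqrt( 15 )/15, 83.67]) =[-29*sqrt( 14) /28, sqrt(15)/15, sqrt( 6 ),83.67 ] 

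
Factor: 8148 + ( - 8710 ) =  - 562 = - 2^1*281^1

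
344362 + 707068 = 1051430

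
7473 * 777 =5806521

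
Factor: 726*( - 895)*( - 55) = 35737350 = 2^1*3^1 *5^2*11^3*179^1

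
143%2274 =143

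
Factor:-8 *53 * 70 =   -  29680 = - 2^4*5^1*7^1*53^1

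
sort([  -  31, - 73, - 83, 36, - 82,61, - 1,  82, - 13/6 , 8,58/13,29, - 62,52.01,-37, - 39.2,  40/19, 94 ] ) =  [  -  83, - 82, - 73, - 62, - 39.2,-37, - 31, - 13/6, - 1, 40/19,58/13,8, 29, 36, 52.01 , 61,  82,94 ] 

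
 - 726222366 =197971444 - 924193810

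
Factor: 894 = 2^1*3^1*149^1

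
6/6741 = 2/2247 = 0.00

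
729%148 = 137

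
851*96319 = 81967469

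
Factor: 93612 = 2^2*3^1* 29^1*269^1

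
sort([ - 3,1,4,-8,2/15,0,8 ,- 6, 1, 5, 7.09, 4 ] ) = [- 8, - 6,-3,0 , 2/15,1,1, 4,4, 5, 7.09, 8 ]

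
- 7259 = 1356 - 8615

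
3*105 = 315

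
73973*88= 6509624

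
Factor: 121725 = 3^2 * 5^2*541^1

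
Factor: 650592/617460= 216/205 = 2^3*3^3*5^( - 1) * 41^ (-1)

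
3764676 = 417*9028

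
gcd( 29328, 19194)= 6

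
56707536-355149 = 56352387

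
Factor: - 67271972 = -2^2 * 2011^1*8363^1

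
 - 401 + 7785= 7384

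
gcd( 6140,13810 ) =10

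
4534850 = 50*90697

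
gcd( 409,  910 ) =1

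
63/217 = 9/31 = 0.29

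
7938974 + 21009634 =28948608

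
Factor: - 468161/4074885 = -3^( - 2)*5^ ( - 1 )*37^1*83^( - 1 )*1091^ ( - 1 )*12653^1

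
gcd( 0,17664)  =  17664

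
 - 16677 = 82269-98946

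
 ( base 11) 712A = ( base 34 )86I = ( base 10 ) 9470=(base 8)22376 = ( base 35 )7pk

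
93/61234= 93/61234 = 0.00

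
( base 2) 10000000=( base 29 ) 4c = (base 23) 5D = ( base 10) 128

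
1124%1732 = 1124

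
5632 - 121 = 5511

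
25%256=25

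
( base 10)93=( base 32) 2T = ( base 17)58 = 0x5D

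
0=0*8776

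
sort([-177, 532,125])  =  [ - 177 , 125, 532 ]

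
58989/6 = 9831  +  1/2=9831.50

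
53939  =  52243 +1696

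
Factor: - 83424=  - 2^5*3^1*11^1*79^1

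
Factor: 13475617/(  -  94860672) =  - 2^(  -  7)*3^(- 1 )*19^1*53^( - 1)*59^( - 1 )*79^( - 1)* 443^1 * 1601^1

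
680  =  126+554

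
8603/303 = 8603/303 =28.39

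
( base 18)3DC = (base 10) 1218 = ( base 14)630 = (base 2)10011000010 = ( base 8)2302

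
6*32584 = 195504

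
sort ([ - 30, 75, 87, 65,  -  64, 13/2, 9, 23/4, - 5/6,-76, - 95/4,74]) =[-76,-64,-30, - 95/4,-5/6, 23/4, 13/2 , 9,65, 74, 75, 87]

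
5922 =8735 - 2813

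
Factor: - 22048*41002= -2^6 * 13^2*19^1*53^1*83^1 = - 904012096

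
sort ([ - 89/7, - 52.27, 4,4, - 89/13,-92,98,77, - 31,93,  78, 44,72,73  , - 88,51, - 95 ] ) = [-95, - 92, - 88, - 52.27, -31, - 89/7, - 89/13,4,4, 44, 51, 72,73,77, 78,93,98 ]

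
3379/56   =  60 + 19/56 = 60.34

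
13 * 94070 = 1222910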